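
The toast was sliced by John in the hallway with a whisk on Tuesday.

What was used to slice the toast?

a whisk

'with a whisk' marks the instrument of the slicing event.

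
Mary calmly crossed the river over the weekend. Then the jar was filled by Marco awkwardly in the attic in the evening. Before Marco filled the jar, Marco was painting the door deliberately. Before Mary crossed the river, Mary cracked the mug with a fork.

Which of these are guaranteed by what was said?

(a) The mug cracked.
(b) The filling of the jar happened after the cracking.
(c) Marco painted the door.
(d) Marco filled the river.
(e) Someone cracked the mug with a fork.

(a), (b), (e)

(a) Entailed — 'Mary cracked the mug' is causative; it entails the inchoative 'the mug cracked'.
(b) Entailed — the narrative places the cracking before the filling.
(c) Not entailed — 'was painting' is progressive on an accomplishment; it does not entail the completed 'painted'.
(d) Not entailed — Marco filled the jar, not the river; the river belongs to the crossing event.
(e) Entailed — this follows by dropping conjuncts from the cracking event's description.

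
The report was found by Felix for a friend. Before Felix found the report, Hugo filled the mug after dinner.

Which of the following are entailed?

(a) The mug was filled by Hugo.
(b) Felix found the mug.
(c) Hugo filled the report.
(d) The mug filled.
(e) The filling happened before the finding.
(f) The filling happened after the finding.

(a) Entailed — this follows by dropping conjuncts from the filling event's description.
(b) Not entailed — Felix found the report, not the mug; the mug belongs to the filling event.
(c) Not entailed — Hugo filled the mug, not the report; the report belongs to the finding event.
(d) Entailed — 'Hugo filled the mug' is causative; it entails the inchoative 'the mug filled'.
(e) Entailed — the narrative places the filling before the finding.
(f) Not entailed — the narrative places the filling before the finding, not after.

(a), (d), (e)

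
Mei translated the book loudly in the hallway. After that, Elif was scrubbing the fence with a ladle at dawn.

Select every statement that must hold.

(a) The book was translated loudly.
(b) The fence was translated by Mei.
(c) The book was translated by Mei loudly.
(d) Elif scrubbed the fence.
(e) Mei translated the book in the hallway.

(a), (c), (d), (e)

(a) Entailed — the original entails any weakening of itself; this just drops 'in the hallway' and generalizes the agent.
(b) Not entailed — Mei translated the book, not the fence; the fence belongs to the scrubbing event.
(c) Entailed — this follows by dropping conjuncts from the translating event's description.
(d) Entailed — 'scrub' is an activity; 'was scrubbing' entails that some scrubbing happened, so 'scrubbed' holds.
(e) Entailed — the original entails any weakening of itself; this just drops 'loudly'.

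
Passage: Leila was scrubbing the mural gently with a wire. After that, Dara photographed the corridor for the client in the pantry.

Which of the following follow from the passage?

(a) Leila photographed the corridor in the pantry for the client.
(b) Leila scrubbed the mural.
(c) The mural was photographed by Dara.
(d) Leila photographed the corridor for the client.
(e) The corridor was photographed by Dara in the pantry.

(b), (e)

(a) Not entailed — the passage has Dara photographing the corridor, not Leila.
(b) Entailed — 'scrub' is an activity; 'was scrubbing' entails that some scrubbing happened, so 'scrubbed' holds.
(c) Not entailed — Dara photographed the corridor, not the mural; the mural belongs to the scrubbing event.
(d) Not entailed — the passage has Dara photographing the corridor, not Leila.
(e) Entailed — dropping 'for the client' leaves a sub-description the original still satisfies.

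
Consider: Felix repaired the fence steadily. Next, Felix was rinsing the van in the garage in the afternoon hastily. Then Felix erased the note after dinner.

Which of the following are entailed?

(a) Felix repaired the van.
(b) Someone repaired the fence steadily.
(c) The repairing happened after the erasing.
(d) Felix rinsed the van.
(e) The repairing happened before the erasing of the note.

(b), (d), (e)

(a) Not entailed — Felix repaired the fence, not the van; the van belongs to the rinsing event.
(b) Entailed — generalizing the agent leaves a sub-description the original still satisfies.
(c) Not entailed — the narrative places the repairing before the erasing, not after.
(d) Entailed — 'rinse' is an activity; 'was rinsing' entails that some rinsing happened, so 'rinsed' holds.
(e) Entailed — the narrative places the repairing before the erasing.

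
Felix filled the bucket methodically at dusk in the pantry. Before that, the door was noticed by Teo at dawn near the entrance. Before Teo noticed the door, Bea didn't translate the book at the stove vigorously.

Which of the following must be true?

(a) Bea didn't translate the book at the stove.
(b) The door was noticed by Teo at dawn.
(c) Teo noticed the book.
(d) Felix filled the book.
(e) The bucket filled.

(a) Not entailed — dropping 'vigorously' under negation is not valid — the original leaves open that Bea translated the book some other way.
(b) Entailed — dropping 'near the entrance' leaves a sub-description the original still satisfies.
(c) Not entailed — Teo noticed the door, not the book; the book belongs to the translating event.
(d) Not entailed — Felix filled the bucket, not the book; the book belongs to the translating event.
(e) Entailed — 'Felix filled the bucket' is causative; it entails the inchoative 'the bucket filled'.

(b), (e)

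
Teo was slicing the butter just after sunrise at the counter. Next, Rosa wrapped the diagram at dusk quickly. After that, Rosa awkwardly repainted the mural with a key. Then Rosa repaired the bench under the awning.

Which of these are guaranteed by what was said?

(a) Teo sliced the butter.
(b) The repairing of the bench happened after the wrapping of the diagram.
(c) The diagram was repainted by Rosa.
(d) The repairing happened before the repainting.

(a) Not entailed — 'was slicing' is progressive on an accomplishment; it does not entail the completed 'sliced'.
(b) Entailed — the narrative places the wrapping before the repairing.
(c) Not entailed — Rosa repainted the mural, not the diagram; the diagram belongs to the wrapping event.
(d) Not entailed — the narrative places the repainting before the repairing, not after.

(b)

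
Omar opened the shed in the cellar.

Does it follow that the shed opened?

'Omar opened the shed' is the causative; it entails the inchoative 'the shed opened'.

yes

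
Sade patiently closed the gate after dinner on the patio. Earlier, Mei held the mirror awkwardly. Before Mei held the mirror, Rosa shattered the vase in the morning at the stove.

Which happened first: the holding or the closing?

the holding

The connectives place the holding before the closing.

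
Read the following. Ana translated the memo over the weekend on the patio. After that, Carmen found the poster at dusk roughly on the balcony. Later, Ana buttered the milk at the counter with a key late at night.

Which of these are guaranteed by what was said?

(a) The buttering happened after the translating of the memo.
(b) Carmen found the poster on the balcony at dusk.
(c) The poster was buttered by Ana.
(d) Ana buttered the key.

(a) Entailed — the narrative places the translating before the buttering.
(b) Entailed — the original entails any weakening of itself; this just drops 'roughly'.
(c) Not entailed — Ana buttered the milk, not the poster; the poster belongs to the finding event.
(d) Not entailed — the key is the instrument, not what was buttered.

(a), (b)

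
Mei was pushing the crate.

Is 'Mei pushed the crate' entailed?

yes

'push' is atelic; if Mei was pushing the crate, then Mei pushed the crate (for some time).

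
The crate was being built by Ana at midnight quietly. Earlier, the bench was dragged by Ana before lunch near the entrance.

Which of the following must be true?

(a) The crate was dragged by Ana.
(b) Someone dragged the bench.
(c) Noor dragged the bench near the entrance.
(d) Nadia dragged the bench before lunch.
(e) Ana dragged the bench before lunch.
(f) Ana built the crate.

(b), (e)

(a) Not entailed — Ana dragged the bench, not the crate; the crate belongs to the building event.
(b) Entailed — dropping 'before lunch', 'near the entrance' and generalizing the agent leaves a sub-description the original still satisfies.
(c) Not entailed — the passage has Ana dragging the bench, not Noor.
(d) Not entailed — the passage has Ana dragging the bench, not Nadia.
(e) Entailed — dropping 'near the entrance' leaves a sub-description the original still satisfies.
(f) Not entailed — 'was building' is progressive on an accomplishment; it does not entail the completed 'built'.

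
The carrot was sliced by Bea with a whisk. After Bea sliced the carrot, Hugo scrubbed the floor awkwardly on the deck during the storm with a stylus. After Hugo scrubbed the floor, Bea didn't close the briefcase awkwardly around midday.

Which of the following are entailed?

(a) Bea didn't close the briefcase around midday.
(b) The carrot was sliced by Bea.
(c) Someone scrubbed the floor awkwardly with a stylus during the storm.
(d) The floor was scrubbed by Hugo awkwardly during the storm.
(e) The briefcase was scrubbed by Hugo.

(b), (c), (d)

(a) Not entailed — dropping 'awkwardly' under negation is not valid — the original leaves open that Bea closed the briefcase some other way.
(b) Entailed — this follows by dropping conjuncts from the slicing event's description.
(c) Entailed — this follows by dropping conjuncts from the scrubbing event's description.
(d) Entailed — dropping 'on the deck', 'with a stylus' leaves a sub-description the original still satisfies.
(e) Not entailed — Hugo scrubbed the floor, not the briefcase; the briefcase belongs to the closing event.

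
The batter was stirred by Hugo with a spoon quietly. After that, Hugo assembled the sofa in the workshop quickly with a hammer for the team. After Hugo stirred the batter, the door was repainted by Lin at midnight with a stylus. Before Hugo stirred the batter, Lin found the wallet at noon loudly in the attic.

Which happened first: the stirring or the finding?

the finding

The connectives place the finding before the stirring.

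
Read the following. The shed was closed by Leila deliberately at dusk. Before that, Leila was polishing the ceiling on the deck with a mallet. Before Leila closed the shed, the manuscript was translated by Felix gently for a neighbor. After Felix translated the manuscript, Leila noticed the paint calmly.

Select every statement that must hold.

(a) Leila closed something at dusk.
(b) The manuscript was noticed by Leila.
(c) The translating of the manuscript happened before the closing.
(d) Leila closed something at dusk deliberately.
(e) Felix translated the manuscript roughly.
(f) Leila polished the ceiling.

(a) Entailed — the original entails any weakening of itself; this just drops 'deliberately' and generalizes the patient.
(b) Not entailed — Leila noticed the paint, not the manuscript; the manuscript belongs to the translating event.
(c) Entailed — the narrative places the translating before the closing.
(d) Entailed — this follows by dropping conjuncts from the closing event's description.
(e) Not entailed — 'roughly' adds a manner not in (and inconsistent with) the original.
(f) Entailed — 'polish' is an activity; 'was polishing' entails that some polishing happened, so 'polished' holds.

(a), (c), (d), (f)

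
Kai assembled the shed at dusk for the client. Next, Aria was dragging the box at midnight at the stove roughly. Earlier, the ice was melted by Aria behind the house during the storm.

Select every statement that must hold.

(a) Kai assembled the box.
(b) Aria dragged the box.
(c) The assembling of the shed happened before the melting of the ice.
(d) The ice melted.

(a) Not entailed — Kai assembled the shed, not the box; the box belongs to the dragging event.
(b) Entailed — 'drag' is an activity; 'was dragging' entails that some dragging happened, so 'dragged' holds.
(c) Not entailed — the narrative doesn't order the assembling relative to the melting.
(d) Entailed — 'Aria melted the ice' is causative; it entails the inchoative 'the ice melted'.

(b), (d)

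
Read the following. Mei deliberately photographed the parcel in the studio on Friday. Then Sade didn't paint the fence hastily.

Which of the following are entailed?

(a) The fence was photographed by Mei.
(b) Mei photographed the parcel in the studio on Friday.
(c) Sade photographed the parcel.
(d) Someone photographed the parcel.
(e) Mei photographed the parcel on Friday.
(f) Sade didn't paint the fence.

(b), (d), (e)

(a) Not entailed — Mei photographed the parcel, not the fence; the fence belongs to the painting event.
(b) Entailed — dropping 'deliberately' leaves a sub-description the original still satisfies.
(c) Not entailed — the passage has Mei photographing the parcel, not Sade.
(d) Entailed — dropping 'on Friday', 'in the studio', 'deliberately' and generalizing the agent leaves a sub-description the original still satisfies.
(e) Entailed — this follows by dropping conjuncts from the photographing event's description.
(f) Not entailed — dropping 'hastily' under negation is not valid — the original leaves open that Sade painted the fence some other way.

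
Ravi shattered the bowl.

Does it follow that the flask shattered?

no

Nothing is said about any flask; only the bowl is affected.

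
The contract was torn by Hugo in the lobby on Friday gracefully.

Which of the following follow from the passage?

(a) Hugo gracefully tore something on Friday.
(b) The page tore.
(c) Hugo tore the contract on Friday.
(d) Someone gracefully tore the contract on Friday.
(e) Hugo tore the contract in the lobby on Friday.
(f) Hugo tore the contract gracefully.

(a), (c), (d), (e), (f)

(a) Entailed — this follows by dropping conjuncts from the tearing event's description.
(b) Not entailed — the contract is what tore, not the page.
(c) Entailed — the original entails any weakening of itself; this just drops 'in the lobby', 'gracefully'.
(d) Entailed — dropping 'in the lobby' and generalizing the agent leaves a sub-description the original still satisfies.
(e) Entailed — the original entails any weakening of itself; this just drops 'gracefully'.
(f) Entailed — every conjunct here is already in the original tearing event.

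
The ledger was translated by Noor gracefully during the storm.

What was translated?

the ledger

'the ledger' marks the patient of the translating event.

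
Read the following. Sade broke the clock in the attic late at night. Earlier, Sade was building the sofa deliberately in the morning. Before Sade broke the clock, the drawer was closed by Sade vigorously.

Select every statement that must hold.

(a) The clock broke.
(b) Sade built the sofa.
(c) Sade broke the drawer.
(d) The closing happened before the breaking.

(a), (d)

(a) Entailed — 'Sade broke the clock' is causative; it entails the inchoative 'the clock broke'.
(b) Not entailed — 'was building' is progressive on an accomplishment; it does not entail the completed 'built'.
(c) Not entailed — Sade broke the clock, not the drawer; the drawer belongs to the closing event.
(d) Entailed — the narrative places the closing before the breaking.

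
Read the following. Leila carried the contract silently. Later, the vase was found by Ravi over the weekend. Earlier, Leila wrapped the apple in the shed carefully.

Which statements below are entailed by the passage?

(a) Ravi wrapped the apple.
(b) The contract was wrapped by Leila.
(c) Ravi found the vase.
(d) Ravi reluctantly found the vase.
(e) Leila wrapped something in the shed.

(c), (e)

(a) Not entailed — the passage has Leila wrapping the apple, not Ravi.
(b) Not entailed — Leila wrapped the apple, not the contract; the contract belongs to the carrying event.
(c) Entailed — every conjunct here is already in the original finding event.
(d) Not entailed — 'reluctantly' adds information not in the original event.
(e) Entailed — dropping 'carefully' and generalizing the patient leaves a sub-description the original still satisfies.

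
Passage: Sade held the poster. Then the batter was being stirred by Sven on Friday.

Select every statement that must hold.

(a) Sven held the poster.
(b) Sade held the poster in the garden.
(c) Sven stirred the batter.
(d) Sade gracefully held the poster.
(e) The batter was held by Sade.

(c)

(a) Not entailed — the passage has Sade holding the poster, not Sven.
(b) Not entailed — 'in the garden' adds information not in the original event.
(c) Entailed — 'stir' is an activity; 'was stirring' entails that some stirring happened, so 'stirred' holds.
(d) Not entailed — 'gracefully' adds information not in the original event.
(e) Not entailed — Sade held the poster, not the batter; the batter belongs to the stirring event.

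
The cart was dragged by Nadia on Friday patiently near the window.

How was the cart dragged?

patiently

'patiently' marks the manner of the dragging event.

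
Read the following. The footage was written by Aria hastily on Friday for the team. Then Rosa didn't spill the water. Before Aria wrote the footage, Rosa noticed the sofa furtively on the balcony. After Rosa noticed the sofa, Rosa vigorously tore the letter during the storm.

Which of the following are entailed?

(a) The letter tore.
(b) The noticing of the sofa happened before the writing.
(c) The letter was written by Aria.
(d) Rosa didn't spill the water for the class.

(a), (b), (d)

(a) Entailed — 'Rosa tore the letter' is causative; it entails the inchoative 'the letter tore'.
(b) Entailed — the narrative places the noticing before the writing.
(c) Not entailed — Aria wrote the footage, not the letter; the letter belongs to the tearing event.
(d) Entailed — under negation, adding a further restriction is entailed: if no such spilling event occurred, none occurred for the class either.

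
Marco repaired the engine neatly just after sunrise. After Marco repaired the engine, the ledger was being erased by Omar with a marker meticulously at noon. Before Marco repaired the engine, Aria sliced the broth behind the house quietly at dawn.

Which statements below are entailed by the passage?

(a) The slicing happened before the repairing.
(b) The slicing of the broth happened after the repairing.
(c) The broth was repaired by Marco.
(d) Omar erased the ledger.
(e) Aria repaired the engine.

(a)

(a) Entailed — the narrative places the slicing before the repairing.
(b) Not entailed — the narrative places the slicing before the repairing, not after.
(c) Not entailed — Marco repaired the engine, not the broth; the broth belongs to the slicing event.
(d) Not entailed — 'was erasing' is progressive on an accomplishment; it does not entail the completed 'erased'.
(e) Not entailed — the passage has Marco repairing the engine, not Aria.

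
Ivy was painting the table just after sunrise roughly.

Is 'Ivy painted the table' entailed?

no

'was painting' is progressive; for an accomplishment like 'paint the table', it doesn't entail completion.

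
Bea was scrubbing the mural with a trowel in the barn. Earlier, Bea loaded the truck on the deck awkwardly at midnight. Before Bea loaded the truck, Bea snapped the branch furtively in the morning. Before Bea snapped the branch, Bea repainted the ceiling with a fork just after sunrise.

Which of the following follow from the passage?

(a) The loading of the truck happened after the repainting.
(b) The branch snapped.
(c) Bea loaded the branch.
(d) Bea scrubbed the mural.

(a), (b), (d)

(a) Entailed — the narrative places the repainting before the loading.
(b) Entailed — 'Bea snapped the branch' is causative; it entails the inchoative 'the branch snapped'.
(c) Not entailed — Bea loaded the truck, not the branch; the branch belongs to the snapping event.
(d) Entailed — 'scrub' is an activity; 'was scrubbing' entails that some scrubbing happened, so 'scrubbed' holds.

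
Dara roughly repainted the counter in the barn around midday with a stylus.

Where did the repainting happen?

in the barn

'in the barn' marks the location of the repainting event.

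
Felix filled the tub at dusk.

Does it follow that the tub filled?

yes

'Felix filled the tub' is the causative; it entails the inchoative 'the tub filled'.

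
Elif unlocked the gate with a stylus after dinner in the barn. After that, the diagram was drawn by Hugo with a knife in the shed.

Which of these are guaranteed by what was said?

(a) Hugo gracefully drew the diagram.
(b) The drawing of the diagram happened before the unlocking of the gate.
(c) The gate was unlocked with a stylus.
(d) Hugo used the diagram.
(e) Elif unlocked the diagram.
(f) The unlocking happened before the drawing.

(a) Not entailed — 'gracefully' adds information not in the original event.
(b) Not entailed — the narrative places the unlocking before the drawing, not after.
(c) Entailed — dropping 'in the barn', 'after dinner' and generalizing the agent leaves a sub-description the original still satisfies.
(d) Not entailed — the diagram is the patient, not an instrument — Hugo used a knife.
(e) Not entailed — Elif unlocked the gate, not the diagram; the diagram belongs to the drawing event.
(f) Entailed — the narrative places the unlocking before the drawing.

(c), (f)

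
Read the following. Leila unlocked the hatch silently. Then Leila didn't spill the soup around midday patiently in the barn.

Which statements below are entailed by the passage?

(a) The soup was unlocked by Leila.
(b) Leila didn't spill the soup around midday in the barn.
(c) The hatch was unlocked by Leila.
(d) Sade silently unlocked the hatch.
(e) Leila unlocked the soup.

(c)

(a) Not entailed — Leila unlocked the hatch, not the soup; the soup belongs to the spilling event.
(b) Not entailed — dropping 'patiently' under negation is not valid — the original leaves open that Leila spilled the soup some other way.
(c) Entailed — dropping 'silently' leaves a sub-description the original still satisfies.
(d) Not entailed — the passage has Leila unlocking the hatch, not Sade.
(e) Not entailed — Leila unlocked the hatch, not the soup; the soup belongs to the spilling event.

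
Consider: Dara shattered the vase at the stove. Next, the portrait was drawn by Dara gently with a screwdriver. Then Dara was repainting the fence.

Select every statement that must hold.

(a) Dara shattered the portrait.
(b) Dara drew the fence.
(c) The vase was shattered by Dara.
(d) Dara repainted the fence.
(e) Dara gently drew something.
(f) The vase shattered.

(c), (e), (f)

(a) Not entailed — Dara shattered the vase, not the portrait; the portrait belongs to the drawing event.
(b) Not entailed — Dara drew the portrait, not the fence; the fence belongs to the repainting event.
(c) Entailed — dropping 'at the stove' leaves a sub-description the original still satisfies.
(d) Not entailed — 'was repainting' is progressive on an accomplishment; it does not entail the completed 'repainted'.
(e) Entailed — every conjunct here is already in the original drawing event.
(f) Entailed — 'Dara shattered the vase' is causative; it entails the inchoative 'the vase shattered'.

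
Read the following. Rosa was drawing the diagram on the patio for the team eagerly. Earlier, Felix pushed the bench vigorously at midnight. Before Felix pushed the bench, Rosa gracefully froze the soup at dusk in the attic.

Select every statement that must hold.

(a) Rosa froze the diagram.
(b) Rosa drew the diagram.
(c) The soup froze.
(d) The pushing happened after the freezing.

(a) Not entailed — Rosa froze the soup, not the diagram; the diagram belongs to the drawing event.
(b) Not entailed — 'was drawing' is progressive on an accomplishment; it does not entail the completed 'drew'.
(c) Entailed — 'Rosa froze the soup' is causative; it entails the inchoative 'the soup froze'.
(d) Entailed — the narrative places the freezing before the pushing.

(c), (d)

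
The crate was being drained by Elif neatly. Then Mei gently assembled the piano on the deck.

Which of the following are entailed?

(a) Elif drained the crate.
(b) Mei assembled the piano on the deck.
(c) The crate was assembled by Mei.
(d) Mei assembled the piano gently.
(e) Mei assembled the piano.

(a) Not entailed — 'was draining' is progressive on an accomplishment; it does not entail the completed 'drained'.
(b) Entailed — the original entails any weakening of itself; this just drops 'gently'.
(c) Not entailed — Mei assembled the piano, not the crate; the crate belongs to the draining event.
(d) Entailed — this follows by dropping conjuncts from the assembling event's description.
(e) Entailed — every conjunct here is already in the original assembling event.

(b), (d), (e)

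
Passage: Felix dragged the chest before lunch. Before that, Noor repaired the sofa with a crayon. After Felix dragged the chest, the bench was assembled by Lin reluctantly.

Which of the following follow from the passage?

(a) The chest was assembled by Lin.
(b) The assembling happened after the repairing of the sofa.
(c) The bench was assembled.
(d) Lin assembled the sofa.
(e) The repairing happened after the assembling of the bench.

(b), (c)

(a) Not entailed — Lin assembled the bench, not the chest; the chest belongs to the dragging event.
(b) Entailed — the narrative places the repairing before the assembling.
(c) Entailed — dropping 'reluctantly' and generalizing the agent leaves a sub-description the original still satisfies.
(d) Not entailed — Lin assembled the bench, not the sofa; the sofa belongs to the repairing event.
(e) Not entailed — the narrative places the repairing before the assembling, not after.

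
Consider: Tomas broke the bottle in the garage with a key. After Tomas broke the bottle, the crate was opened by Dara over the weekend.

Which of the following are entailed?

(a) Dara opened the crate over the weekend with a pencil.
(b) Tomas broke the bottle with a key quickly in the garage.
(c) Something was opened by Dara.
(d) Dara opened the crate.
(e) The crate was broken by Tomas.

(a) Not entailed — 'with a pencil' adds information not in the original event.
(b) Not entailed — 'quickly' adds information not in the original event.
(c) Entailed — this follows by dropping conjuncts from the opening event's description.
(d) Entailed — the original entails any weakening of itself; this just drops 'over the weekend'.
(e) Not entailed — Tomas broke the bottle, not the crate; the crate belongs to the opening event.

(c), (d)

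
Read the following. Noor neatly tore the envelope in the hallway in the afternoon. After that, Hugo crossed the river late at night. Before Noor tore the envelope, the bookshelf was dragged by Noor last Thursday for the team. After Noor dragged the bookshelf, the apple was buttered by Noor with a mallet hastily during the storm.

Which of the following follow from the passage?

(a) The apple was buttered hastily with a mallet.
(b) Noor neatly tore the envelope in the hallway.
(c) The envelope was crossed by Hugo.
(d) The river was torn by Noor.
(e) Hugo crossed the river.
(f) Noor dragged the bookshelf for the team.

(a), (b), (e), (f)

(a) Entailed — dropping 'during the storm' and generalizing the agent leaves a sub-description the original still satisfies.
(b) Entailed — dropping 'in the afternoon' leaves a sub-description the original still satisfies.
(c) Not entailed — Hugo crossed the river, not the envelope; the envelope belongs to the tearing event.
(d) Not entailed — Noor tore the envelope, not the river; the river belongs to the crossing event.
(e) Entailed — every conjunct here is already in the original crossing event.
(f) Entailed — every conjunct here is already in the original dragging event.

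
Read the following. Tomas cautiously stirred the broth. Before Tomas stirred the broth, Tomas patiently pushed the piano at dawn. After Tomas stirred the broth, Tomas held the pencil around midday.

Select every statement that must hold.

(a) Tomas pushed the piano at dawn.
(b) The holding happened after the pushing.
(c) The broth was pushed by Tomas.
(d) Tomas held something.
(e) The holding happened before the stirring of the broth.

(a), (b), (d)

(a) Entailed — this follows by dropping conjuncts from the pushing event's description.
(b) Entailed — the narrative places the pushing before the holding.
(c) Not entailed — Tomas pushed the piano, not the broth; the broth belongs to the stirring event.
(d) Entailed — this follows by dropping conjuncts from the holding event's description.
(e) Not entailed — the narrative places the stirring before the holding, not after.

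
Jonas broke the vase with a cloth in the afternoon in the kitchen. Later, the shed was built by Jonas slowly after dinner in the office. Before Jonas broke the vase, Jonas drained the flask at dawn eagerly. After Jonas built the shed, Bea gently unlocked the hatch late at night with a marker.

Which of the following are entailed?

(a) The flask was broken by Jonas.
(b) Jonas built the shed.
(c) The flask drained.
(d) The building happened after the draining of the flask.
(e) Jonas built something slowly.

(b), (c), (d), (e)

(a) Not entailed — Jonas broke the vase, not the flask; the flask belongs to the draining event.
(b) Entailed — this follows by dropping conjuncts from the building event's description.
(c) Entailed — 'Jonas drained the flask' is causative; it entails the inchoative 'the flask drained'.
(d) Entailed — the narrative places the draining before the building.
(e) Entailed — every conjunct here is already in the original building event.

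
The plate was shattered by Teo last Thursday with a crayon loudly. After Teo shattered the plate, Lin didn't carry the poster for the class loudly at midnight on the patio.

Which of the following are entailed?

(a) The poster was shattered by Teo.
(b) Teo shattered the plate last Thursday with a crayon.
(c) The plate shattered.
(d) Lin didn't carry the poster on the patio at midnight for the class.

(b), (c)

(a) Not entailed — Teo shattered the plate, not the poster; the poster belongs to the carrying event.
(b) Entailed — dropping 'loudly' leaves a sub-description the original still satisfies.
(c) Entailed — 'Teo shattered the plate' is causative; it entails the inchoative 'the plate shattered'.
(d) Not entailed — dropping 'loudly' under negation is not valid — the original leaves open that Lin carried the poster some other way.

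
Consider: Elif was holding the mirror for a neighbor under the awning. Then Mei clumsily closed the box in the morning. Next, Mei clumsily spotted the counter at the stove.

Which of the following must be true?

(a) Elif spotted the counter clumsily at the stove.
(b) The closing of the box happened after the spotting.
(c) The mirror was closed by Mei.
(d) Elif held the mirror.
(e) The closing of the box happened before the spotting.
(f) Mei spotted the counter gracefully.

(d), (e)

(a) Not entailed — the passage has Mei spotting the counter, not Elif.
(b) Not entailed — the narrative places the closing before the spotting, not after.
(c) Not entailed — Mei closed the box, not the mirror; the mirror belongs to the holding event.
(d) Entailed — 'hold' is an activity; 'was holding' entails that some holding happened, so 'held' holds.
(e) Entailed — the narrative places the closing before the spotting.
(f) Not entailed — 'gracefully' adds a manner not in (and inconsistent with) the original.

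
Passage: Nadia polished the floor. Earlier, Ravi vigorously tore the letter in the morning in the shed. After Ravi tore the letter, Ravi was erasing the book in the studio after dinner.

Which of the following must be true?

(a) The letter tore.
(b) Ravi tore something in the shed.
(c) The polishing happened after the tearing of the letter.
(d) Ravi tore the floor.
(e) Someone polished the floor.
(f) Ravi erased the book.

(a) Entailed — 'Ravi tore the letter' is causative; it entails the inchoative 'the letter tore'.
(b) Entailed — every conjunct here is already in the original tearing event.
(c) Entailed — the narrative places the tearing before the polishing.
(d) Not entailed — Ravi tore the letter, not the floor; the floor belongs to the polishing event.
(e) Entailed — generalizing the agent leaves a sub-description the original still satisfies.
(f) Not entailed — 'was erasing' is progressive on an accomplishment; it does not entail the completed 'erased'.

(a), (b), (c), (e)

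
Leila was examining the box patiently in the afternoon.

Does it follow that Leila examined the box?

'examine' is atelic; if Leila was examining the box, then Leila examined the box (for some time).

yes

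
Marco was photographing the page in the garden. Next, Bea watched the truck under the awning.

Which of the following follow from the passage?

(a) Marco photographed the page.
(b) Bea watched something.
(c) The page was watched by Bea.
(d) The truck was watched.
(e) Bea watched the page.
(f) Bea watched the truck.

(b), (d), (f)

(a) Not entailed — 'was photographing' is progressive on an accomplishment; it does not entail the completed 'photographed'.
(b) Entailed — every conjunct here is already in the original watching event.
(c) Not entailed — Bea watched the truck, not the page; the page belongs to the photographing event.
(d) Entailed — dropping 'under the awning' and generalizing the agent leaves a sub-description the original still satisfies.
(e) Not entailed — Bea watched the truck, not the page; the page belongs to the photographing event.
(f) Entailed — the original entails any weakening of itself; this just drops 'under the awning'.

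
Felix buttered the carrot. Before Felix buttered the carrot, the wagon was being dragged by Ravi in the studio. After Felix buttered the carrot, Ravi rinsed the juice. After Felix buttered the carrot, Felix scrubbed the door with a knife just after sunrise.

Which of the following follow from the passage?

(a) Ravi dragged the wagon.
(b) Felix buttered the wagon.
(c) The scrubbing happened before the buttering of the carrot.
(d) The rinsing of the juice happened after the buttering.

(a) Entailed — 'drag' is an activity; 'was dragging' entails that some dragging happened, so 'dragged' holds.
(b) Not entailed — Felix buttered the carrot, not the wagon; the wagon belongs to the dragging event.
(c) Not entailed — the narrative places the buttering before the scrubbing, not after.
(d) Entailed — the narrative places the buttering before the rinsing.

(a), (d)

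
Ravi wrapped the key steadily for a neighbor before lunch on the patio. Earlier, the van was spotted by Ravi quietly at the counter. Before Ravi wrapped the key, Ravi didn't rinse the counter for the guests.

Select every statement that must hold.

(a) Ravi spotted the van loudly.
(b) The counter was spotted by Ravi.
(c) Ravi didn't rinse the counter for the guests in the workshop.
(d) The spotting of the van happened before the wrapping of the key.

(c), (d)

(a) Not entailed — 'loudly' adds a manner not in (and inconsistent with) the original.
(b) Not entailed — Ravi spotted the van, not the counter; the counter belongs to the rinsing event.
(c) Entailed — under negation, adding a further restriction is entailed: if no such rinsing event occurred, none occurred in the workshop either.
(d) Entailed — the narrative places the spotting before the wrapping.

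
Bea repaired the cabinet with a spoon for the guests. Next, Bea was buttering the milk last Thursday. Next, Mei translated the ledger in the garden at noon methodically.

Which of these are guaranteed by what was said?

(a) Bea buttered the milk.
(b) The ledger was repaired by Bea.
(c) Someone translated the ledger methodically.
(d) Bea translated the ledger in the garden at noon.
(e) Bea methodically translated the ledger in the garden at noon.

(a) Not entailed — 'was buttering' is progressive on an accomplishment; it does not entail the completed 'buttered'.
(b) Not entailed — Bea repaired the cabinet, not the ledger; the ledger belongs to the translating event.
(c) Entailed — the original entails any weakening of itself; this just drops 'in the garden', 'at noon' and generalizes the agent.
(d) Not entailed — the passage has Mei translating the ledger, not Bea.
(e) Not entailed — the passage has Mei translating the ledger, not Bea.

(c)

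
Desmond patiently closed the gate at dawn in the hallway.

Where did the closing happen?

in the hallway

'in the hallway' marks the location of the closing event.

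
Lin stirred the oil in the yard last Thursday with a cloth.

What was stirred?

the oil

'the oil' marks the patient of the stirring event.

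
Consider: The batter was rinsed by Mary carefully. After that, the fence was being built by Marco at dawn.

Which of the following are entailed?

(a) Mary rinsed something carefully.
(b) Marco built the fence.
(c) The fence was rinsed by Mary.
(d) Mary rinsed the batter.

(a) Entailed — the original entails any weakening of itself; this just generalizes the patient.
(b) Not entailed — 'was building' is progressive on an accomplishment; it does not entail the completed 'built'.
(c) Not entailed — Mary rinsed the batter, not the fence; the fence belongs to the building event.
(d) Entailed — the original entails any weakening of itself; this just drops 'carefully'.

(a), (d)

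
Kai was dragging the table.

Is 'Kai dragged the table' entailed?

'drag' is atelic; if Kai was dragging the table, then Kai dragged the table (for some time).

yes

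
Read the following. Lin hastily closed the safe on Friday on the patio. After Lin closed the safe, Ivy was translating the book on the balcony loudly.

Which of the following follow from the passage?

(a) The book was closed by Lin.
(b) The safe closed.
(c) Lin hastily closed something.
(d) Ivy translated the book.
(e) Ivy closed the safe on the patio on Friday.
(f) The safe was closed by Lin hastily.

(a) Not entailed — Lin closed the safe, not the book; the book belongs to the translating event.
(b) Entailed — 'Lin closed the safe' is causative; it entails the inchoative 'the safe closed'.
(c) Entailed — every conjunct here is already in the original closing event.
(d) Not entailed — 'was translating' is progressive on an accomplishment; it does not entail the completed 'translated'.
(e) Not entailed — the passage has Lin closing the safe, not Ivy.
(f) Entailed — the original entails any weakening of itself; this just drops 'on the patio', 'on Friday'.

(b), (c), (f)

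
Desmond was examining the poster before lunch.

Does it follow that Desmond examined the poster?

'examine' is atelic; if Desmond was examining the poster, then Desmond examined the poster (for some time).

yes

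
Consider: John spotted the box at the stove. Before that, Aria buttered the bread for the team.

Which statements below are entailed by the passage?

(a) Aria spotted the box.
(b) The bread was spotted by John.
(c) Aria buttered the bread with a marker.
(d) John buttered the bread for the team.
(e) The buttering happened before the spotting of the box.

(a) Not entailed — the passage has John spotting the box, not Aria.
(b) Not entailed — John spotted the box, not the bread; the bread belongs to the buttering event.
(c) Not entailed — 'with a marker' adds information not in the original event.
(d) Not entailed — the passage has Aria buttering the bread, not John.
(e) Entailed — the narrative places the buttering before the spotting.

(e)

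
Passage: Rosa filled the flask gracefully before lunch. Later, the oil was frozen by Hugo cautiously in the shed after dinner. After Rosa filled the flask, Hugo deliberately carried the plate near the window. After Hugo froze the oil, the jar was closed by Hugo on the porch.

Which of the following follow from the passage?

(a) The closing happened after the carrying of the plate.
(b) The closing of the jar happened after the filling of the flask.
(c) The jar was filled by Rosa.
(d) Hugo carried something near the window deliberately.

(a) Not entailed — the narrative doesn't order the carrying relative to the closing.
(b) Entailed — the narrative places the filling before the closing.
(c) Not entailed — Rosa filled the flask, not the jar; the jar belongs to the closing event.
(d) Entailed — the original entails any weakening of itself; this just generalizes the patient.

(b), (d)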